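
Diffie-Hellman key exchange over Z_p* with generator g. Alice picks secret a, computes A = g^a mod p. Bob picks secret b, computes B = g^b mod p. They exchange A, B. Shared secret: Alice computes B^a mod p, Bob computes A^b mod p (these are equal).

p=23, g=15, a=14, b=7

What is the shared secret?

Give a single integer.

A = 15^14 mod 23  (bits of 14 = 1110)
  bit 0 = 1: r = r^2 * 15 mod 23 = 1^2 * 15 = 1*15 = 15
  bit 1 = 1: r = r^2 * 15 mod 23 = 15^2 * 15 = 18*15 = 17
  bit 2 = 1: r = r^2 * 15 mod 23 = 17^2 * 15 = 13*15 = 11
  bit 3 = 0: r = r^2 mod 23 = 11^2 = 6
  -> A = 6
B = 15^7 mod 23  (bits of 7 = 111)
  bit 0 = 1: r = r^2 * 15 mod 23 = 1^2 * 15 = 1*15 = 15
  bit 1 = 1: r = r^2 * 15 mod 23 = 15^2 * 15 = 18*15 = 17
  bit 2 = 1: r = r^2 * 15 mod 23 = 17^2 * 15 = 13*15 = 11
  -> B = 11
s = B^a = 11^14 mod 23  (bits of 14 = 1110)
  bit 0 = 1: r = r^2 * 11 mod 23 = 1^2 * 11 = 1*11 = 11
  bit 1 = 1: r = r^2 * 11 mod 23 = 11^2 * 11 = 6*11 = 20
  bit 2 = 1: r = r^2 * 11 mod 23 = 20^2 * 11 = 9*11 = 7
  bit 3 = 0: r = r^2 mod 23 = 7^2 = 3
  -> s = B^a = 3

Answer: 3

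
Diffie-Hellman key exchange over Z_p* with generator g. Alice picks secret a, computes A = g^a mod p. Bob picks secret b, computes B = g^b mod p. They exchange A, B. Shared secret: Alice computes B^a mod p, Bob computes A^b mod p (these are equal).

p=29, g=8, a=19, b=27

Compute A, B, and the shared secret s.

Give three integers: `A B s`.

Answer: 2 11 15

Derivation:
A = 8^19 mod 29  (bits of 19 = 10011)
  bit 0 = 1: r = r^2 * 8 mod 29 = 1^2 * 8 = 1*8 = 8
  bit 1 = 0: r = r^2 mod 29 = 8^2 = 6
  bit 2 = 0: r = r^2 mod 29 = 6^2 = 7
  bit 3 = 1: r = r^2 * 8 mod 29 = 7^2 * 8 = 20*8 = 15
  bit 4 = 1: r = r^2 * 8 mod 29 = 15^2 * 8 = 22*8 = 2
  -> A = 2
B = 8^27 mod 29  (bits of 27 = 11011)
  bit 0 = 1: r = r^2 * 8 mod 29 = 1^2 * 8 = 1*8 = 8
  bit 1 = 1: r = r^2 * 8 mod 29 = 8^2 * 8 = 6*8 = 19
  bit 2 = 0: r = r^2 mod 29 = 19^2 = 13
  bit 3 = 1: r = r^2 * 8 mod 29 = 13^2 * 8 = 24*8 = 18
  bit 4 = 1: r = r^2 * 8 mod 29 = 18^2 * 8 = 5*8 = 11
  -> B = 11
s = B^a = 11^19 mod 29  (bits of 19 = 10011)
  bit 0 = 1: r = r^2 * 11 mod 29 = 1^2 * 11 = 1*11 = 11
  bit 1 = 0: r = r^2 mod 29 = 11^2 = 5
  bit 2 = 0: r = r^2 mod 29 = 5^2 = 25
  bit 3 = 1: r = r^2 * 11 mod 29 = 25^2 * 11 = 16*11 = 2
  bit 4 = 1: r = r^2 * 11 mod 29 = 2^2 * 11 = 4*11 = 15
  -> s = B^a = 15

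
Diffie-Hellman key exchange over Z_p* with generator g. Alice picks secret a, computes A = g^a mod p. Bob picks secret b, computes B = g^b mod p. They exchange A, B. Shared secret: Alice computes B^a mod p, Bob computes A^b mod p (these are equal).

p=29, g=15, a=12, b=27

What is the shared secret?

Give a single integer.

Answer: 7

Derivation:
A = 15^12 mod 29  (bits of 12 = 1100)
  bit 0 = 1: r = r^2 * 15 mod 29 = 1^2 * 15 = 1*15 = 15
  bit 1 = 1: r = r^2 * 15 mod 29 = 15^2 * 15 = 22*15 = 11
  bit 2 = 0: r = r^2 mod 29 = 11^2 = 5
  bit 3 = 0: r = r^2 mod 29 = 5^2 = 25
  -> A = 25
B = 15^27 mod 29  (bits of 27 = 11011)
  bit 0 = 1: r = r^2 * 15 mod 29 = 1^2 * 15 = 1*15 = 15
  bit 1 = 1: r = r^2 * 15 mod 29 = 15^2 * 15 = 22*15 = 11
  bit 2 = 0: r = r^2 mod 29 = 11^2 = 5
  bit 3 = 1: r = r^2 * 15 mod 29 = 5^2 * 15 = 25*15 = 27
  bit 4 = 1: r = r^2 * 15 mod 29 = 27^2 * 15 = 4*15 = 2
  -> B = 2
s = B^a = 2^12 mod 29  (bits of 12 = 1100)
  bit 0 = 1: r = r^2 * 2 mod 29 = 1^2 * 2 = 1*2 = 2
  bit 1 = 1: r = r^2 * 2 mod 29 = 2^2 * 2 = 4*2 = 8
  bit 2 = 0: r = r^2 mod 29 = 8^2 = 6
  bit 3 = 0: r = r^2 mod 29 = 6^2 = 7
  -> s = B^a = 7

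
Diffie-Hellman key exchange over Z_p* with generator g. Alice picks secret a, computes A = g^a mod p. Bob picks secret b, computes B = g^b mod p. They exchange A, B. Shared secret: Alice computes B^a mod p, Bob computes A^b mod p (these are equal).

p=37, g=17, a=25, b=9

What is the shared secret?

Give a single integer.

A = 17^25 mod 37  (bits of 25 = 11001)
  bit 0 = 1: r = r^2 * 17 mod 37 = 1^2 * 17 = 1*17 = 17
  bit 1 = 1: r = r^2 * 17 mod 37 = 17^2 * 17 = 30*17 = 29
  bit 2 = 0: r = r^2 mod 37 = 29^2 = 27
  bit 3 = 0: r = r^2 mod 37 = 27^2 = 26
  bit 4 = 1: r = r^2 * 17 mod 37 = 26^2 * 17 = 10*17 = 22
  -> A = 22
B = 17^9 mod 37  (bits of 9 = 1001)
  bit 0 = 1: r = r^2 * 17 mod 37 = 1^2 * 17 = 1*17 = 17
  bit 1 = 0: r = r^2 mod 37 = 17^2 = 30
  bit 2 = 0: r = r^2 mod 37 = 30^2 = 12
  bit 3 = 1: r = r^2 * 17 mod 37 = 12^2 * 17 = 33*17 = 6
  -> B = 6
s = B^a = 6^25 mod 37  (bits of 25 = 11001)
  bit 0 = 1: r = r^2 * 6 mod 37 = 1^2 * 6 = 1*6 = 6
  bit 1 = 1: r = r^2 * 6 mod 37 = 6^2 * 6 = 36*6 = 31
  bit 2 = 0: r = r^2 mod 37 = 31^2 = 36
  bit 3 = 0: r = r^2 mod 37 = 36^2 = 1
  bit 4 = 1: r = r^2 * 6 mod 37 = 1^2 * 6 = 1*6 = 6
  -> s = B^a = 6

Answer: 6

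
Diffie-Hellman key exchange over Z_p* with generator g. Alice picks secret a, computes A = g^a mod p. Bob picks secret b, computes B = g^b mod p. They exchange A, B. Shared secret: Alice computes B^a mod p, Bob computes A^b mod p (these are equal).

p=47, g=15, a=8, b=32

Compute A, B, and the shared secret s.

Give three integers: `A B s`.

Answer: 36 24 9

Derivation:
A = 15^8 mod 47  (bits of 8 = 1000)
  bit 0 = 1: r = r^2 * 15 mod 47 = 1^2 * 15 = 1*15 = 15
  bit 1 = 0: r = r^2 mod 47 = 15^2 = 37
  bit 2 = 0: r = r^2 mod 47 = 37^2 = 6
  bit 3 = 0: r = r^2 mod 47 = 6^2 = 36
  -> A = 36
B = 15^32 mod 47  (bits of 32 = 100000)
  bit 0 = 1: r = r^2 * 15 mod 47 = 1^2 * 15 = 1*15 = 15
  bit 1 = 0: r = r^2 mod 47 = 15^2 = 37
  bit 2 = 0: r = r^2 mod 47 = 37^2 = 6
  bit 3 = 0: r = r^2 mod 47 = 6^2 = 36
  bit 4 = 0: r = r^2 mod 47 = 36^2 = 27
  bit 5 = 0: r = r^2 mod 47 = 27^2 = 24
  -> B = 24
s = B^a = 24^8 mod 47  (bits of 8 = 1000)
  bit 0 = 1: r = r^2 * 24 mod 47 = 1^2 * 24 = 1*24 = 24
  bit 1 = 0: r = r^2 mod 47 = 24^2 = 12
  bit 2 = 0: r = r^2 mod 47 = 12^2 = 3
  bit 3 = 0: r = r^2 mod 47 = 3^2 = 9
  -> s = B^a = 9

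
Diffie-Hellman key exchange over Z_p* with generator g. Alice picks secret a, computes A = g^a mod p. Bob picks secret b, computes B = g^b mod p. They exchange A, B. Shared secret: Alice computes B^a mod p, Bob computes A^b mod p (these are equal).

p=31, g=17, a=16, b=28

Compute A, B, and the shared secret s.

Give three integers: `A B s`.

A = 17^16 mod 31  (bits of 16 = 10000)
  bit 0 = 1: r = r^2 * 17 mod 31 = 1^2 * 17 = 1*17 = 17
  bit 1 = 0: r = r^2 mod 31 = 17^2 = 10
  bit 2 = 0: r = r^2 mod 31 = 10^2 = 7
  bit 3 = 0: r = r^2 mod 31 = 7^2 = 18
  bit 4 = 0: r = r^2 mod 31 = 18^2 = 14
  -> A = 14
B = 17^28 mod 31  (bits of 28 = 11100)
  bit 0 = 1: r = r^2 * 17 mod 31 = 1^2 * 17 = 1*17 = 17
  bit 1 = 1: r = r^2 * 17 mod 31 = 17^2 * 17 = 10*17 = 15
  bit 2 = 1: r = r^2 * 17 mod 31 = 15^2 * 17 = 8*17 = 12
  bit 3 = 0: r = r^2 mod 31 = 12^2 = 20
  bit 4 = 0: r = r^2 mod 31 = 20^2 = 28
  -> B = 28
s = B^a = 28^16 mod 31  (bits of 16 = 10000)
  bit 0 = 1: r = r^2 * 28 mod 31 = 1^2 * 28 = 1*28 = 28
  bit 1 = 0: r = r^2 mod 31 = 28^2 = 9
  bit 2 = 0: r = r^2 mod 31 = 9^2 = 19
  bit 3 = 0: r = r^2 mod 31 = 19^2 = 20
  bit 4 = 0: r = r^2 mod 31 = 20^2 = 28
  -> s = B^a = 28

Answer: 14 28 28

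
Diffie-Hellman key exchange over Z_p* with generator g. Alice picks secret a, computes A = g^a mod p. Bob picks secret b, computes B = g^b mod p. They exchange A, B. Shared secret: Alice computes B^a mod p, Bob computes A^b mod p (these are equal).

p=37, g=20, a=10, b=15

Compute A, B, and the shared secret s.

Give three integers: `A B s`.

A = 20^10 mod 37  (bits of 10 = 1010)
  bit 0 = 1: r = r^2 * 20 mod 37 = 1^2 * 20 = 1*20 = 20
  bit 1 = 0: r = r^2 mod 37 = 20^2 = 30
  bit 2 = 1: r = r^2 * 20 mod 37 = 30^2 * 20 = 12*20 = 18
  bit 3 = 0: r = r^2 mod 37 = 18^2 = 28
  -> A = 28
B = 20^15 mod 37  (bits of 15 = 1111)
  bit 0 = 1: r = r^2 * 20 mod 37 = 1^2 * 20 = 1*20 = 20
  bit 1 = 1: r = r^2 * 20 mod 37 = 20^2 * 20 = 30*20 = 8
  bit 2 = 1: r = r^2 * 20 mod 37 = 8^2 * 20 = 27*20 = 22
  bit 3 = 1: r = r^2 * 20 mod 37 = 22^2 * 20 = 3*20 = 23
  -> B = 23
s = B^a = 23^10 mod 37  (bits of 10 = 1010)
  bit 0 = 1: r = r^2 * 23 mod 37 = 1^2 * 23 = 1*23 = 23
  bit 1 = 0: r = r^2 mod 37 = 23^2 = 11
  bit 2 = 1: r = r^2 * 23 mod 37 = 11^2 * 23 = 10*23 = 8
  bit 3 = 0: r = r^2 mod 37 = 8^2 = 27
  -> s = B^a = 27

Answer: 28 23 27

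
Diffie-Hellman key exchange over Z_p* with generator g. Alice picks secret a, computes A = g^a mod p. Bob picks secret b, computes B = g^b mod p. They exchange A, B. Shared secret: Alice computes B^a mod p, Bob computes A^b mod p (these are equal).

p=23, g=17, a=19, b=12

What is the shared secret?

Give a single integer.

Answer: 18

Derivation:
A = 17^19 mod 23  (bits of 19 = 10011)
  bit 0 = 1: r = r^2 * 17 mod 23 = 1^2 * 17 = 1*17 = 17
  bit 1 = 0: r = r^2 mod 23 = 17^2 = 13
  bit 2 = 0: r = r^2 mod 23 = 13^2 = 8
  bit 3 = 1: r = r^2 * 17 mod 23 = 8^2 * 17 = 18*17 = 7
  bit 4 = 1: r = r^2 * 17 mod 23 = 7^2 * 17 = 3*17 = 5
  -> A = 5
B = 17^12 mod 23  (bits of 12 = 1100)
  bit 0 = 1: r = r^2 * 17 mod 23 = 1^2 * 17 = 1*17 = 17
  bit 1 = 1: r = r^2 * 17 mod 23 = 17^2 * 17 = 13*17 = 14
  bit 2 = 0: r = r^2 mod 23 = 14^2 = 12
  bit 3 = 0: r = r^2 mod 23 = 12^2 = 6
  -> B = 6
s = B^a = 6^19 mod 23  (bits of 19 = 10011)
  bit 0 = 1: r = r^2 * 6 mod 23 = 1^2 * 6 = 1*6 = 6
  bit 1 = 0: r = r^2 mod 23 = 6^2 = 13
  bit 2 = 0: r = r^2 mod 23 = 13^2 = 8
  bit 3 = 1: r = r^2 * 6 mod 23 = 8^2 * 6 = 18*6 = 16
  bit 4 = 1: r = r^2 * 6 mod 23 = 16^2 * 6 = 3*6 = 18
  -> s = B^a = 18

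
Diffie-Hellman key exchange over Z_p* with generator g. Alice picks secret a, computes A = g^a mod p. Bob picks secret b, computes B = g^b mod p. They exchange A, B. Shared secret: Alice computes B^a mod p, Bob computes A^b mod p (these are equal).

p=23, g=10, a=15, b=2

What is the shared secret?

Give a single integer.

Answer: 2

Derivation:
A = 10^15 mod 23  (bits of 15 = 1111)
  bit 0 = 1: r = r^2 * 10 mod 23 = 1^2 * 10 = 1*10 = 10
  bit 1 = 1: r = r^2 * 10 mod 23 = 10^2 * 10 = 8*10 = 11
  bit 2 = 1: r = r^2 * 10 mod 23 = 11^2 * 10 = 6*10 = 14
  bit 3 = 1: r = r^2 * 10 mod 23 = 14^2 * 10 = 12*10 = 5
  -> A = 5
B = 10^2 mod 23  (bits of 2 = 10)
  bit 0 = 1: r = r^2 * 10 mod 23 = 1^2 * 10 = 1*10 = 10
  bit 1 = 0: r = r^2 mod 23 = 10^2 = 8
  -> B = 8
s = B^a = 8^15 mod 23  (bits of 15 = 1111)
  bit 0 = 1: r = r^2 * 8 mod 23 = 1^2 * 8 = 1*8 = 8
  bit 1 = 1: r = r^2 * 8 mod 23 = 8^2 * 8 = 18*8 = 6
  bit 2 = 1: r = r^2 * 8 mod 23 = 6^2 * 8 = 13*8 = 12
  bit 3 = 1: r = r^2 * 8 mod 23 = 12^2 * 8 = 6*8 = 2
  -> s = B^a = 2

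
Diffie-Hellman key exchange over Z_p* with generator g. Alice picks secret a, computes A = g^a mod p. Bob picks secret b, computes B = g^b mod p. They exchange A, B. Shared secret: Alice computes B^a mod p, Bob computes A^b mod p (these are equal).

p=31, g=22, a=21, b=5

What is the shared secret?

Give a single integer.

Answer: 30

Derivation:
A = 22^21 mod 31  (bits of 21 = 10101)
  bit 0 = 1: r = r^2 * 22 mod 31 = 1^2 * 22 = 1*22 = 22
  bit 1 = 0: r = r^2 mod 31 = 22^2 = 19
  bit 2 = 1: r = r^2 * 22 mod 31 = 19^2 * 22 = 20*22 = 6
  bit 3 = 0: r = r^2 mod 31 = 6^2 = 5
  bit 4 = 1: r = r^2 * 22 mod 31 = 5^2 * 22 = 25*22 = 23
  -> A = 23
B = 22^5 mod 31  (bits of 5 = 101)
  bit 0 = 1: r = r^2 * 22 mod 31 = 1^2 * 22 = 1*22 = 22
  bit 1 = 0: r = r^2 mod 31 = 22^2 = 19
  bit 2 = 1: r = r^2 * 22 mod 31 = 19^2 * 22 = 20*22 = 6
  -> B = 6
s = B^a = 6^21 mod 31  (bits of 21 = 10101)
  bit 0 = 1: r = r^2 * 6 mod 31 = 1^2 * 6 = 1*6 = 6
  bit 1 = 0: r = r^2 mod 31 = 6^2 = 5
  bit 2 = 1: r = r^2 * 6 mod 31 = 5^2 * 6 = 25*6 = 26
  bit 3 = 0: r = r^2 mod 31 = 26^2 = 25
  bit 4 = 1: r = r^2 * 6 mod 31 = 25^2 * 6 = 5*6 = 30
  -> s = B^a = 30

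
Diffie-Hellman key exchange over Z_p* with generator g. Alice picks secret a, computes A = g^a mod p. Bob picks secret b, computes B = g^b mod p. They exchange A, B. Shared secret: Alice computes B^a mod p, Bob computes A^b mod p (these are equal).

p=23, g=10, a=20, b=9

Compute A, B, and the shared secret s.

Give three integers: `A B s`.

Answer: 3 20 18

Derivation:
A = 10^20 mod 23  (bits of 20 = 10100)
  bit 0 = 1: r = r^2 * 10 mod 23 = 1^2 * 10 = 1*10 = 10
  bit 1 = 0: r = r^2 mod 23 = 10^2 = 8
  bit 2 = 1: r = r^2 * 10 mod 23 = 8^2 * 10 = 18*10 = 19
  bit 3 = 0: r = r^2 mod 23 = 19^2 = 16
  bit 4 = 0: r = r^2 mod 23 = 16^2 = 3
  -> A = 3
B = 10^9 mod 23  (bits of 9 = 1001)
  bit 0 = 1: r = r^2 * 10 mod 23 = 1^2 * 10 = 1*10 = 10
  bit 1 = 0: r = r^2 mod 23 = 10^2 = 8
  bit 2 = 0: r = r^2 mod 23 = 8^2 = 18
  bit 3 = 1: r = r^2 * 10 mod 23 = 18^2 * 10 = 2*10 = 20
  -> B = 20
s = B^a = 20^20 mod 23  (bits of 20 = 10100)
  bit 0 = 1: r = r^2 * 20 mod 23 = 1^2 * 20 = 1*20 = 20
  bit 1 = 0: r = r^2 mod 23 = 20^2 = 9
  bit 2 = 1: r = r^2 * 20 mod 23 = 9^2 * 20 = 12*20 = 10
  bit 3 = 0: r = r^2 mod 23 = 10^2 = 8
  bit 4 = 0: r = r^2 mod 23 = 8^2 = 18
  -> s = B^a = 18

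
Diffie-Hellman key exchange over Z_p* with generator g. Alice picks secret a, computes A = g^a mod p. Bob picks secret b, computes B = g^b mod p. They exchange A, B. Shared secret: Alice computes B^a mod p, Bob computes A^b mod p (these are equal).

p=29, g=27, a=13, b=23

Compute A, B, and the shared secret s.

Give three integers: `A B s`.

A = 27^13 mod 29  (bits of 13 = 1101)
  bit 0 = 1: r = r^2 * 27 mod 29 = 1^2 * 27 = 1*27 = 27
  bit 1 = 1: r = r^2 * 27 mod 29 = 27^2 * 27 = 4*27 = 21
  bit 2 = 0: r = r^2 mod 29 = 21^2 = 6
  bit 3 = 1: r = r^2 * 27 mod 29 = 6^2 * 27 = 7*27 = 15
  -> A = 15
B = 27^23 mod 29  (bits of 23 = 10111)
  bit 0 = 1: r = r^2 * 27 mod 29 = 1^2 * 27 = 1*27 = 27
  bit 1 = 0: r = r^2 mod 29 = 27^2 = 4
  bit 2 = 1: r = r^2 * 27 mod 29 = 4^2 * 27 = 16*27 = 26
  bit 3 = 1: r = r^2 * 27 mod 29 = 26^2 * 27 = 9*27 = 11
  bit 4 = 1: r = r^2 * 27 mod 29 = 11^2 * 27 = 5*27 = 19
  -> B = 19
s = B^a = 19^13 mod 29  (bits of 13 = 1101)
  bit 0 = 1: r = r^2 * 19 mod 29 = 1^2 * 19 = 1*19 = 19
  bit 1 = 1: r = r^2 * 19 mod 29 = 19^2 * 19 = 13*19 = 15
  bit 2 = 0: r = r^2 mod 29 = 15^2 = 22
  bit 3 = 1: r = r^2 * 19 mod 29 = 22^2 * 19 = 20*19 = 3
  -> s = B^a = 3

Answer: 15 19 3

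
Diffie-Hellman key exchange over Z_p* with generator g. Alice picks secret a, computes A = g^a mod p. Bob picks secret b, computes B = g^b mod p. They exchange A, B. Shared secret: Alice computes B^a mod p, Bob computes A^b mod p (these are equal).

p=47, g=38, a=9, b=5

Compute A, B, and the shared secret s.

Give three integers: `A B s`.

Answer: 41 30 26

Derivation:
A = 38^9 mod 47  (bits of 9 = 1001)
  bit 0 = 1: r = r^2 * 38 mod 47 = 1^2 * 38 = 1*38 = 38
  bit 1 = 0: r = r^2 mod 47 = 38^2 = 34
  bit 2 = 0: r = r^2 mod 47 = 34^2 = 28
  bit 3 = 1: r = r^2 * 38 mod 47 = 28^2 * 38 = 32*38 = 41
  -> A = 41
B = 38^5 mod 47  (bits of 5 = 101)
  bit 0 = 1: r = r^2 * 38 mod 47 = 1^2 * 38 = 1*38 = 38
  bit 1 = 0: r = r^2 mod 47 = 38^2 = 34
  bit 2 = 1: r = r^2 * 38 mod 47 = 34^2 * 38 = 28*38 = 30
  -> B = 30
s = B^a = 30^9 mod 47  (bits of 9 = 1001)
  bit 0 = 1: r = r^2 * 30 mod 47 = 1^2 * 30 = 1*30 = 30
  bit 1 = 0: r = r^2 mod 47 = 30^2 = 7
  bit 2 = 0: r = r^2 mod 47 = 7^2 = 2
  bit 3 = 1: r = r^2 * 30 mod 47 = 2^2 * 30 = 4*30 = 26
  -> s = B^a = 26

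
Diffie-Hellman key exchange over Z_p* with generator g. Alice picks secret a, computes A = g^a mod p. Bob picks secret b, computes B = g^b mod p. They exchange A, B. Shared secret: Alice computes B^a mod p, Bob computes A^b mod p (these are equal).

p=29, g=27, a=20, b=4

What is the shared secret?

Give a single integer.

Answer: 20

Derivation:
A = 27^20 mod 29  (bits of 20 = 10100)
  bit 0 = 1: r = r^2 * 27 mod 29 = 1^2 * 27 = 1*27 = 27
  bit 1 = 0: r = r^2 mod 29 = 27^2 = 4
  bit 2 = 1: r = r^2 * 27 mod 29 = 4^2 * 27 = 16*27 = 26
  bit 3 = 0: r = r^2 mod 29 = 26^2 = 9
  bit 4 = 0: r = r^2 mod 29 = 9^2 = 23
  -> A = 23
B = 27^4 mod 29  (bits of 4 = 100)
  bit 0 = 1: r = r^2 * 27 mod 29 = 1^2 * 27 = 1*27 = 27
  bit 1 = 0: r = r^2 mod 29 = 27^2 = 4
  bit 2 = 0: r = r^2 mod 29 = 4^2 = 16
  -> B = 16
s = B^a = 16^20 mod 29  (bits of 20 = 10100)
  bit 0 = 1: r = r^2 * 16 mod 29 = 1^2 * 16 = 1*16 = 16
  bit 1 = 0: r = r^2 mod 29 = 16^2 = 24
  bit 2 = 1: r = r^2 * 16 mod 29 = 24^2 * 16 = 25*16 = 23
  bit 3 = 0: r = r^2 mod 29 = 23^2 = 7
  bit 4 = 0: r = r^2 mod 29 = 7^2 = 20
  -> s = B^a = 20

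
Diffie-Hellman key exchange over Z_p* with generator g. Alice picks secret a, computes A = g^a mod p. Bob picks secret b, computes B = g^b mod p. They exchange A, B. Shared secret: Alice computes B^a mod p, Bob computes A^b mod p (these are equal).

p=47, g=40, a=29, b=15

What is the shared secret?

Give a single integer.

Answer: 23

Derivation:
A = 40^29 mod 47  (bits of 29 = 11101)
  bit 0 = 1: r = r^2 * 40 mod 47 = 1^2 * 40 = 1*40 = 40
  bit 1 = 1: r = r^2 * 40 mod 47 = 40^2 * 40 = 2*40 = 33
  bit 2 = 1: r = r^2 * 40 mod 47 = 33^2 * 40 = 8*40 = 38
  bit 3 = 0: r = r^2 mod 47 = 38^2 = 34
  bit 4 = 1: r = r^2 * 40 mod 47 = 34^2 * 40 = 28*40 = 39
  -> A = 39
B = 40^15 mod 47  (bits of 15 = 1111)
  bit 0 = 1: r = r^2 * 40 mod 47 = 1^2 * 40 = 1*40 = 40
  bit 1 = 1: r = r^2 * 40 mod 47 = 40^2 * 40 = 2*40 = 33
  bit 2 = 1: r = r^2 * 40 mod 47 = 33^2 * 40 = 8*40 = 38
  bit 3 = 1: r = r^2 * 40 mod 47 = 38^2 * 40 = 34*40 = 44
  -> B = 44
s = B^a = 44^29 mod 47  (bits of 29 = 11101)
  bit 0 = 1: r = r^2 * 44 mod 47 = 1^2 * 44 = 1*44 = 44
  bit 1 = 1: r = r^2 * 44 mod 47 = 44^2 * 44 = 9*44 = 20
  bit 2 = 1: r = r^2 * 44 mod 47 = 20^2 * 44 = 24*44 = 22
  bit 3 = 0: r = r^2 mod 47 = 22^2 = 14
  bit 4 = 1: r = r^2 * 44 mod 47 = 14^2 * 44 = 8*44 = 23
  -> s = B^a = 23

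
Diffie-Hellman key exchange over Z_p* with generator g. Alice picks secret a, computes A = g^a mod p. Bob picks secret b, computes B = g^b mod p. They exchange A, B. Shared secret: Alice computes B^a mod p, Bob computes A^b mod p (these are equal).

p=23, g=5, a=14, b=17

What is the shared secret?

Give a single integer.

Answer: 6

Derivation:
A = 5^14 mod 23  (bits of 14 = 1110)
  bit 0 = 1: r = r^2 * 5 mod 23 = 1^2 * 5 = 1*5 = 5
  bit 1 = 1: r = r^2 * 5 mod 23 = 5^2 * 5 = 2*5 = 10
  bit 2 = 1: r = r^2 * 5 mod 23 = 10^2 * 5 = 8*5 = 17
  bit 3 = 0: r = r^2 mod 23 = 17^2 = 13
  -> A = 13
B = 5^17 mod 23  (bits of 17 = 10001)
  bit 0 = 1: r = r^2 * 5 mod 23 = 1^2 * 5 = 1*5 = 5
  bit 1 = 0: r = r^2 mod 23 = 5^2 = 2
  bit 2 = 0: r = r^2 mod 23 = 2^2 = 4
  bit 3 = 0: r = r^2 mod 23 = 4^2 = 16
  bit 4 = 1: r = r^2 * 5 mod 23 = 16^2 * 5 = 3*5 = 15
  -> B = 15
s = B^a = 15^14 mod 23  (bits of 14 = 1110)
  bit 0 = 1: r = r^2 * 15 mod 23 = 1^2 * 15 = 1*15 = 15
  bit 1 = 1: r = r^2 * 15 mod 23 = 15^2 * 15 = 18*15 = 17
  bit 2 = 1: r = r^2 * 15 mod 23 = 17^2 * 15 = 13*15 = 11
  bit 3 = 0: r = r^2 mod 23 = 11^2 = 6
  -> s = B^a = 6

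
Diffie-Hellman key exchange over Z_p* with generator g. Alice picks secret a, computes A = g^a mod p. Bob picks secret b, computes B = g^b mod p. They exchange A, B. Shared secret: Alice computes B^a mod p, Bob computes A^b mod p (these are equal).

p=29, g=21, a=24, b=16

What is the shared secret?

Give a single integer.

Answer: 16

Derivation:
A = 21^24 mod 29  (bits of 24 = 11000)
  bit 0 = 1: r = r^2 * 21 mod 29 = 1^2 * 21 = 1*21 = 21
  bit 1 = 1: r = r^2 * 21 mod 29 = 21^2 * 21 = 6*21 = 10
  bit 2 = 0: r = r^2 mod 29 = 10^2 = 13
  bit 3 = 0: r = r^2 mod 29 = 13^2 = 24
  bit 4 = 0: r = r^2 mod 29 = 24^2 = 25
  -> A = 25
B = 21^16 mod 29  (bits of 16 = 10000)
  bit 0 = 1: r = r^2 * 21 mod 29 = 1^2 * 21 = 1*21 = 21
  bit 1 = 0: r = r^2 mod 29 = 21^2 = 6
  bit 2 = 0: r = r^2 mod 29 = 6^2 = 7
  bit 3 = 0: r = r^2 mod 29 = 7^2 = 20
  bit 4 = 0: r = r^2 mod 29 = 20^2 = 23
  -> B = 23
s = B^a = 23^24 mod 29  (bits of 24 = 11000)
  bit 0 = 1: r = r^2 * 23 mod 29 = 1^2 * 23 = 1*23 = 23
  bit 1 = 1: r = r^2 * 23 mod 29 = 23^2 * 23 = 7*23 = 16
  bit 2 = 0: r = r^2 mod 29 = 16^2 = 24
  bit 3 = 0: r = r^2 mod 29 = 24^2 = 25
  bit 4 = 0: r = r^2 mod 29 = 25^2 = 16
  -> s = B^a = 16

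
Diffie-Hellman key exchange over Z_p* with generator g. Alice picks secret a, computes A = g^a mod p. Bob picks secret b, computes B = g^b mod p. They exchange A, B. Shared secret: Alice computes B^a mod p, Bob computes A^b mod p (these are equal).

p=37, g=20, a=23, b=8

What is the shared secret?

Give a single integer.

A = 20^23 mod 37  (bits of 23 = 10111)
  bit 0 = 1: r = r^2 * 20 mod 37 = 1^2 * 20 = 1*20 = 20
  bit 1 = 0: r = r^2 mod 37 = 20^2 = 30
  bit 2 = 1: r = r^2 * 20 mod 37 = 30^2 * 20 = 12*20 = 18
  bit 3 = 1: r = r^2 * 20 mod 37 = 18^2 * 20 = 28*20 = 5
  bit 4 = 1: r = r^2 * 20 mod 37 = 5^2 * 20 = 25*20 = 19
  -> A = 19
B = 20^8 mod 37  (bits of 8 = 1000)
  bit 0 = 1: r = r^2 * 20 mod 37 = 1^2 * 20 = 1*20 = 20
  bit 1 = 0: r = r^2 mod 37 = 20^2 = 30
  bit 2 = 0: r = r^2 mod 37 = 30^2 = 12
  bit 3 = 0: r = r^2 mod 37 = 12^2 = 33
  -> B = 33
s = B^a = 33^23 mod 37  (bits of 23 = 10111)
  bit 0 = 1: r = r^2 * 33 mod 37 = 1^2 * 33 = 1*33 = 33
  bit 1 = 0: r = r^2 mod 37 = 33^2 = 16
  bit 2 = 1: r = r^2 * 33 mod 37 = 16^2 * 33 = 34*33 = 12
  bit 3 = 1: r = r^2 * 33 mod 37 = 12^2 * 33 = 33*33 = 16
  bit 4 = 1: r = r^2 * 33 mod 37 = 16^2 * 33 = 34*33 = 12
  -> s = B^a = 12

Answer: 12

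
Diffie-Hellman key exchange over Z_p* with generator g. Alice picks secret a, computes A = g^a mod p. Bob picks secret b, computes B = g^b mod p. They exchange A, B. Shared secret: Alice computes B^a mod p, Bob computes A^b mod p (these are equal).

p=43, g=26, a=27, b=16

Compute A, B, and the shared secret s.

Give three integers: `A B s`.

Answer: 8 14 21

Derivation:
A = 26^27 mod 43  (bits of 27 = 11011)
  bit 0 = 1: r = r^2 * 26 mod 43 = 1^2 * 26 = 1*26 = 26
  bit 1 = 1: r = r^2 * 26 mod 43 = 26^2 * 26 = 31*26 = 32
  bit 2 = 0: r = r^2 mod 43 = 32^2 = 35
  bit 3 = 1: r = r^2 * 26 mod 43 = 35^2 * 26 = 21*26 = 30
  bit 4 = 1: r = r^2 * 26 mod 43 = 30^2 * 26 = 40*26 = 8
  -> A = 8
B = 26^16 mod 43  (bits of 16 = 10000)
  bit 0 = 1: r = r^2 * 26 mod 43 = 1^2 * 26 = 1*26 = 26
  bit 1 = 0: r = r^2 mod 43 = 26^2 = 31
  bit 2 = 0: r = r^2 mod 43 = 31^2 = 15
  bit 3 = 0: r = r^2 mod 43 = 15^2 = 10
  bit 4 = 0: r = r^2 mod 43 = 10^2 = 14
  -> B = 14
s = B^a = 14^27 mod 43  (bits of 27 = 11011)
  bit 0 = 1: r = r^2 * 14 mod 43 = 1^2 * 14 = 1*14 = 14
  bit 1 = 1: r = r^2 * 14 mod 43 = 14^2 * 14 = 24*14 = 35
  bit 2 = 0: r = r^2 mod 43 = 35^2 = 21
  bit 3 = 1: r = r^2 * 14 mod 43 = 21^2 * 14 = 11*14 = 25
  bit 4 = 1: r = r^2 * 14 mod 43 = 25^2 * 14 = 23*14 = 21
  -> s = B^a = 21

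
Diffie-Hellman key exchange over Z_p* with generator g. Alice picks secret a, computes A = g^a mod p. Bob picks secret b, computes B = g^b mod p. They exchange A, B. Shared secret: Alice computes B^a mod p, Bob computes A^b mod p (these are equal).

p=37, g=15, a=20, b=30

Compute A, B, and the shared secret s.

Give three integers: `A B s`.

A = 15^20 mod 37  (bits of 20 = 10100)
  bit 0 = 1: r = r^2 * 15 mod 37 = 1^2 * 15 = 1*15 = 15
  bit 1 = 0: r = r^2 mod 37 = 15^2 = 3
  bit 2 = 1: r = r^2 * 15 mod 37 = 3^2 * 15 = 9*15 = 24
  bit 3 = 0: r = r^2 mod 37 = 24^2 = 21
  bit 4 = 0: r = r^2 mod 37 = 21^2 = 34
  -> A = 34
B = 15^30 mod 37  (bits of 30 = 11110)
  bit 0 = 1: r = r^2 * 15 mod 37 = 1^2 * 15 = 1*15 = 15
  bit 1 = 1: r = r^2 * 15 mod 37 = 15^2 * 15 = 3*15 = 8
  bit 2 = 1: r = r^2 * 15 mod 37 = 8^2 * 15 = 27*15 = 35
  bit 3 = 1: r = r^2 * 15 mod 37 = 35^2 * 15 = 4*15 = 23
  bit 4 = 0: r = r^2 mod 37 = 23^2 = 11
  -> B = 11
s = B^a = 11^20 mod 37  (bits of 20 = 10100)
  bit 0 = 1: r = r^2 * 11 mod 37 = 1^2 * 11 = 1*11 = 11
  bit 1 = 0: r = r^2 mod 37 = 11^2 = 10
  bit 2 = 1: r = r^2 * 11 mod 37 = 10^2 * 11 = 26*11 = 27
  bit 3 = 0: r = r^2 mod 37 = 27^2 = 26
  bit 4 = 0: r = r^2 mod 37 = 26^2 = 10
  -> s = B^a = 10

Answer: 34 11 10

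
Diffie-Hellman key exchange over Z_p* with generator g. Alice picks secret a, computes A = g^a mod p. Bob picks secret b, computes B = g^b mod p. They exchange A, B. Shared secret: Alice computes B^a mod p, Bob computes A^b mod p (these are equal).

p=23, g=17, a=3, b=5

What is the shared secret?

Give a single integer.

A = 17^3 mod 23  (bits of 3 = 11)
  bit 0 = 1: r = r^2 * 17 mod 23 = 1^2 * 17 = 1*17 = 17
  bit 1 = 1: r = r^2 * 17 mod 23 = 17^2 * 17 = 13*17 = 14
  -> A = 14
B = 17^5 mod 23  (bits of 5 = 101)
  bit 0 = 1: r = r^2 * 17 mod 23 = 1^2 * 17 = 1*17 = 17
  bit 1 = 0: r = r^2 mod 23 = 17^2 = 13
  bit 2 = 1: r = r^2 * 17 mod 23 = 13^2 * 17 = 8*17 = 21
  -> B = 21
s = B^a = 21^3 mod 23  (bits of 3 = 11)
  bit 0 = 1: r = r^2 * 21 mod 23 = 1^2 * 21 = 1*21 = 21
  bit 1 = 1: r = r^2 * 21 mod 23 = 21^2 * 21 = 4*21 = 15
  -> s = B^a = 15

Answer: 15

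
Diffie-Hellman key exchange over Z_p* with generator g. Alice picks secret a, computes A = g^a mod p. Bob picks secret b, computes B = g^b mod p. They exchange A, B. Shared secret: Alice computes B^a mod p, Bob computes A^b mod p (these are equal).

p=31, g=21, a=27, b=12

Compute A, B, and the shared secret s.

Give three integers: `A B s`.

A = 21^27 mod 31  (bits of 27 = 11011)
  bit 0 = 1: r = r^2 * 21 mod 31 = 1^2 * 21 = 1*21 = 21
  bit 1 = 1: r = r^2 * 21 mod 31 = 21^2 * 21 = 7*21 = 23
  bit 2 = 0: r = r^2 mod 31 = 23^2 = 2
  bit 3 = 1: r = r^2 * 21 mod 31 = 2^2 * 21 = 4*21 = 22
  bit 4 = 1: r = r^2 * 21 mod 31 = 22^2 * 21 = 19*21 = 27
  -> A = 27
B = 21^12 mod 31  (bits of 12 = 1100)
  bit 0 = 1: r = r^2 * 21 mod 31 = 1^2 * 21 = 1*21 = 21
  bit 1 = 1: r = r^2 * 21 mod 31 = 21^2 * 21 = 7*21 = 23
  bit 2 = 0: r = r^2 mod 31 = 23^2 = 2
  bit 3 = 0: r = r^2 mod 31 = 2^2 = 4
  -> B = 4
s = B^a = 4^27 mod 31  (bits of 27 = 11011)
  bit 0 = 1: r = r^2 * 4 mod 31 = 1^2 * 4 = 1*4 = 4
  bit 1 = 1: r = r^2 * 4 mod 31 = 4^2 * 4 = 16*4 = 2
  bit 2 = 0: r = r^2 mod 31 = 2^2 = 4
  bit 3 = 1: r = r^2 * 4 mod 31 = 4^2 * 4 = 16*4 = 2
  bit 4 = 1: r = r^2 * 4 mod 31 = 2^2 * 4 = 4*4 = 16
  -> s = B^a = 16

Answer: 27 4 16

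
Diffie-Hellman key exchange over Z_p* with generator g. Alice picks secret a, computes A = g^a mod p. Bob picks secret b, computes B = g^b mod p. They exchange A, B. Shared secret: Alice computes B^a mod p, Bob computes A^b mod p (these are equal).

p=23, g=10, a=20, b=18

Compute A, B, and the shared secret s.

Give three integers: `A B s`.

A = 10^20 mod 23  (bits of 20 = 10100)
  bit 0 = 1: r = r^2 * 10 mod 23 = 1^2 * 10 = 1*10 = 10
  bit 1 = 0: r = r^2 mod 23 = 10^2 = 8
  bit 2 = 1: r = r^2 * 10 mod 23 = 8^2 * 10 = 18*10 = 19
  bit 3 = 0: r = r^2 mod 23 = 19^2 = 16
  bit 4 = 0: r = r^2 mod 23 = 16^2 = 3
  -> A = 3
B = 10^18 mod 23  (bits of 18 = 10010)
  bit 0 = 1: r = r^2 * 10 mod 23 = 1^2 * 10 = 1*10 = 10
  bit 1 = 0: r = r^2 mod 23 = 10^2 = 8
  bit 2 = 0: r = r^2 mod 23 = 8^2 = 18
  bit 3 = 1: r = r^2 * 10 mod 23 = 18^2 * 10 = 2*10 = 20
  bit 4 = 0: r = r^2 mod 23 = 20^2 = 9
  -> B = 9
s = B^a = 9^20 mod 23  (bits of 20 = 10100)
  bit 0 = 1: r = r^2 * 9 mod 23 = 1^2 * 9 = 1*9 = 9
  bit 1 = 0: r = r^2 mod 23 = 9^2 = 12
  bit 2 = 1: r = r^2 * 9 mod 23 = 12^2 * 9 = 6*9 = 8
  bit 3 = 0: r = r^2 mod 23 = 8^2 = 18
  bit 4 = 0: r = r^2 mod 23 = 18^2 = 2
  -> s = B^a = 2

Answer: 3 9 2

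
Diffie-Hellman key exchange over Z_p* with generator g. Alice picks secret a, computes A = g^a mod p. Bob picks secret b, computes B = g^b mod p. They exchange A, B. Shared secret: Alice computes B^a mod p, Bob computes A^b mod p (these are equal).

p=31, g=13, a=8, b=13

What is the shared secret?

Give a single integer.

Answer: 19

Derivation:
A = 13^8 mod 31  (bits of 8 = 1000)
  bit 0 = 1: r = r^2 * 13 mod 31 = 1^2 * 13 = 1*13 = 13
  bit 1 = 0: r = r^2 mod 31 = 13^2 = 14
  bit 2 = 0: r = r^2 mod 31 = 14^2 = 10
  bit 3 = 0: r = r^2 mod 31 = 10^2 = 7
  -> A = 7
B = 13^13 mod 31  (bits of 13 = 1101)
  bit 0 = 1: r = r^2 * 13 mod 31 = 1^2 * 13 = 1*13 = 13
  bit 1 = 1: r = r^2 * 13 mod 31 = 13^2 * 13 = 14*13 = 27
  bit 2 = 0: r = r^2 mod 31 = 27^2 = 16
  bit 3 = 1: r = r^2 * 13 mod 31 = 16^2 * 13 = 8*13 = 11
  -> B = 11
s = B^a = 11^8 mod 31  (bits of 8 = 1000)
  bit 0 = 1: r = r^2 * 11 mod 31 = 1^2 * 11 = 1*11 = 11
  bit 1 = 0: r = r^2 mod 31 = 11^2 = 28
  bit 2 = 0: r = r^2 mod 31 = 28^2 = 9
  bit 3 = 0: r = r^2 mod 31 = 9^2 = 19
  -> s = B^a = 19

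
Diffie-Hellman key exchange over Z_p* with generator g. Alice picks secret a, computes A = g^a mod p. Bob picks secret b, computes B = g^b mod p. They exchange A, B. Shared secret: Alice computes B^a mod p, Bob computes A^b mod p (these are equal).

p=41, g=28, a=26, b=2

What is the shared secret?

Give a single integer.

A = 28^26 mod 41  (bits of 26 = 11010)
  bit 0 = 1: r = r^2 * 28 mod 41 = 1^2 * 28 = 1*28 = 28
  bit 1 = 1: r = r^2 * 28 mod 41 = 28^2 * 28 = 5*28 = 17
  bit 2 = 0: r = r^2 mod 41 = 17^2 = 2
  bit 3 = 1: r = r^2 * 28 mod 41 = 2^2 * 28 = 4*28 = 30
  bit 4 = 0: r = r^2 mod 41 = 30^2 = 39
  -> A = 39
B = 28^2 mod 41  (bits of 2 = 10)
  bit 0 = 1: r = r^2 * 28 mod 41 = 1^2 * 28 = 1*28 = 28
  bit 1 = 0: r = r^2 mod 41 = 28^2 = 5
  -> B = 5
s = B^a = 5^26 mod 41  (bits of 26 = 11010)
  bit 0 = 1: r = r^2 * 5 mod 41 = 1^2 * 5 = 1*5 = 5
  bit 1 = 1: r = r^2 * 5 mod 41 = 5^2 * 5 = 25*5 = 2
  bit 2 = 0: r = r^2 mod 41 = 2^2 = 4
  bit 3 = 1: r = r^2 * 5 mod 41 = 4^2 * 5 = 16*5 = 39
  bit 4 = 0: r = r^2 mod 41 = 39^2 = 4
  -> s = B^a = 4

Answer: 4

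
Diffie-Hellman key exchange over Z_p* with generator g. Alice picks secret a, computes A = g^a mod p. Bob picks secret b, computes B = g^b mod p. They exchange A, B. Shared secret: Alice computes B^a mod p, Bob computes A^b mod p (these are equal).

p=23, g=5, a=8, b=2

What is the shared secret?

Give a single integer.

A = 5^8 mod 23  (bits of 8 = 1000)
  bit 0 = 1: r = r^2 * 5 mod 23 = 1^2 * 5 = 1*5 = 5
  bit 1 = 0: r = r^2 mod 23 = 5^2 = 2
  bit 2 = 0: r = r^2 mod 23 = 2^2 = 4
  bit 3 = 0: r = r^2 mod 23 = 4^2 = 16
  -> A = 16
B = 5^2 mod 23  (bits of 2 = 10)
  bit 0 = 1: r = r^2 * 5 mod 23 = 1^2 * 5 = 1*5 = 5
  bit 1 = 0: r = r^2 mod 23 = 5^2 = 2
  -> B = 2
s = B^a = 2^8 mod 23  (bits of 8 = 1000)
  bit 0 = 1: r = r^2 * 2 mod 23 = 1^2 * 2 = 1*2 = 2
  bit 1 = 0: r = r^2 mod 23 = 2^2 = 4
  bit 2 = 0: r = r^2 mod 23 = 4^2 = 16
  bit 3 = 0: r = r^2 mod 23 = 16^2 = 3
  -> s = B^a = 3

Answer: 3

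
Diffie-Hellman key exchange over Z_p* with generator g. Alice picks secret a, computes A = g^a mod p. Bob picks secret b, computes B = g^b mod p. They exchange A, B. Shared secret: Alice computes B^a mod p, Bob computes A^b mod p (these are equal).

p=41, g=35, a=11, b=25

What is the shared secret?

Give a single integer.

Answer: 3

Derivation:
A = 35^11 mod 41  (bits of 11 = 1011)
  bit 0 = 1: r = r^2 * 35 mod 41 = 1^2 * 35 = 1*35 = 35
  bit 1 = 0: r = r^2 mod 41 = 35^2 = 36
  bit 2 = 1: r = r^2 * 35 mod 41 = 36^2 * 35 = 25*35 = 14
  bit 3 = 1: r = r^2 * 35 mod 41 = 14^2 * 35 = 32*35 = 13
  -> A = 13
B = 35^25 mod 41  (bits of 25 = 11001)
  bit 0 = 1: r = r^2 * 35 mod 41 = 1^2 * 35 = 1*35 = 35
  bit 1 = 1: r = r^2 * 35 mod 41 = 35^2 * 35 = 36*35 = 30
  bit 2 = 0: r = r^2 mod 41 = 30^2 = 39
  bit 3 = 0: r = r^2 mod 41 = 39^2 = 4
  bit 4 = 1: r = r^2 * 35 mod 41 = 4^2 * 35 = 16*35 = 27
  -> B = 27
s = B^a = 27^11 mod 41  (bits of 11 = 1011)
  bit 0 = 1: r = r^2 * 27 mod 41 = 1^2 * 27 = 1*27 = 27
  bit 1 = 0: r = r^2 mod 41 = 27^2 = 32
  bit 2 = 1: r = r^2 * 27 mod 41 = 32^2 * 27 = 40*27 = 14
  bit 3 = 1: r = r^2 * 27 mod 41 = 14^2 * 27 = 32*27 = 3
  -> s = B^a = 3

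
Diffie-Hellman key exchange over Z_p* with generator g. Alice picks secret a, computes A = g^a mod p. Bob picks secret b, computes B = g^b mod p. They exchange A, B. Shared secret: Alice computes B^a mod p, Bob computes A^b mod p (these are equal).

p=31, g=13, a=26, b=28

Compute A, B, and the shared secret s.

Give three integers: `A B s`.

Answer: 28 20 7

Derivation:
A = 13^26 mod 31  (bits of 26 = 11010)
  bit 0 = 1: r = r^2 * 13 mod 31 = 1^2 * 13 = 1*13 = 13
  bit 1 = 1: r = r^2 * 13 mod 31 = 13^2 * 13 = 14*13 = 27
  bit 2 = 0: r = r^2 mod 31 = 27^2 = 16
  bit 3 = 1: r = r^2 * 13 mod 31 = 16^2 * 13 = 8*13 = 11
  bit 4 = 0: r = r^2 mod 31 = 11^2 = 28
  -> A = 28
B = 13^28 mod 31  (bits of 28 = 11100)
  bit 0 = 1: r = r^2 * 13 mod 31 = 1^2 * 13 = 1*13 = 13
  bit 1 = 1: r = r^2 * 13 mod 31 = 13^2 * 13 = 14*13 = 27
  bit 2 = 1: r = r^2 * 13 mod 31 = 27^2 * 13 = 16*13 = 22
  bit 3 = 0: r = r^2 mod 31 = 22^2 = 19
  bit 4 = 0: r = r^2 mod 31 = 19^2 = 20
  -> B = 20
s = B^a = 20^26 mod 31  (bits of 26 = 11010)
  bit 0 = 1: r = r^2 * 20 mod 31 = 1^2 * 20 = 1*20 = 20
  bit 1 = 1: r = r^2 * 20 mod 31 = 20^2 * 20 = 28*20 = 2
  bit 2 = 0: r = r^2 mod 31 = 2^2 = 4
  bit 3 = 1: r = r^2 * 20 mod 31 = 4^2 * 20 = 16*20 = 10
  bit 4 = 0: r = r^2 mod 31 = 10^2 = 7
  -> s = B^a = 7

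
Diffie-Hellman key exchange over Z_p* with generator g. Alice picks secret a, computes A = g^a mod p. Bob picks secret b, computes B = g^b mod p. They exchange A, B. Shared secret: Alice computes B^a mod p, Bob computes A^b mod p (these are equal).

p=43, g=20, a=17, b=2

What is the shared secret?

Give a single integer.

A = 20^17 mod 43  (bits of 17 = 10001)
  bit 0 = 1: r = r^2 * 20 mod 43 = 1^2 * 20 = 1*20 = 20
  bit 1 = 0: r = r^2 mod 43 = 20^2 = 13
  bit 2 = 0: r = r^2 mod 43 = 13^2 = 40
  bit 3 = 0: r = r^2 mod 43 = 40^2 = 9
  bit 4 = 1: r = r^2 * 20 mod 43 = 9^2 * 20 = 38*20 = 29
  -> A = 29
B = 20^2 mod 43  (bits of 2 = 10)
  bit 0 = 1: r = r^2 * 20 mod 43 = 1^2 * 20 = 1*20 = 20
  bit 1 = 0: r = r^2 mod 43 = 20^2 = 13
  -> B = 13
s = B^a = 13^17 mod 43  (bits of 17 = 10001)
  bit 0 = 1: r = r^2 * 13 mod 43 = 1^2 * 13 = 1*13 = 13
  bit 1 = 0: r = r^2 mod 43 = 13^2 = 40
  bit 2 = 0: r = r^2 mod 43 = 40^2 = 9
  bit 3 = 0: r = r^2 mod 43 = 9^2 = 38
  bit 4 = 1: r = r^2 * 13 mod 43 = 38^2 * 13 = 25*13 = 24
  -> s = B^a = 24

Answer: 24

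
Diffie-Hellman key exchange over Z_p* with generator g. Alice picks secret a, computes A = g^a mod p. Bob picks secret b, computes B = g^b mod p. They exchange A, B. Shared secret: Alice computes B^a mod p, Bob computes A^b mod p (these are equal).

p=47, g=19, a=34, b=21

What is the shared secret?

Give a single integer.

A = 19^34 mod 47  (bits of 34 = 100010)
  bit 0 = 1: r = r^2 * 19 mod 47 = 1^2 * 19 = 1*19 = 19
  bit 1 = 0: r = r^2 mod 47 = 19^2 = 32
  bit 2 = 0: r = r^2 mod 47 = 32^2 = 37
  bit 3 = 0: r = r^2 mod 47 = 37^2 = 6
  bit 4 = 1: r = r^2 * 19 mod 47 = 6^2 * 19 = 36*19 = 26
  bit 5 = 0: r = r^2 mod 47 = 26^2 = 18
  -> A = 18
B = 19^21 mod 47  (bits of 21 = 10101)
  bit 0 = 1: r = r^2 * 19 mod 47 = 1^2 * 19 = 1*19 = 19
  bit 1 = 0: r = r^2 mod 47 = 19^2 = 32
  bit 2 = 1: r = r^2 * 19 mod 47 = 32^2 * 19 = 37*19 = 45
  bit 3 = 0: r = r^2 mod 47 = 45^2 = 4
  bit 4 = 1: r = r^2 * 19 mod 47 = 4^2 * 19 = 16*19 = 22
  -> B = 22
s = B^a = 22^34 mod 47  (bits of 34 = 100010)
  bit 0 = 1: r = r^2 * 22 mod 47 = 1^2 * 22 = 1*22 = 22
  bit 1 = 0: r = r^2 mod 47 = 22^2 = 14
  bit 2 = 0: r = r^2 mod 47 = 14^2 = 8
  bit 3 = 0: r = r^2 mod 47 = 8^2 = 17
  bit 4 = 1: r = r^2 * 22 mod 47 = 17^2 * 22 = 7*22 = 13
  bit 5 = 0: r = r^2 mod 47 = 13^2 = 28
  -> s = B^a = 28

Answer: 28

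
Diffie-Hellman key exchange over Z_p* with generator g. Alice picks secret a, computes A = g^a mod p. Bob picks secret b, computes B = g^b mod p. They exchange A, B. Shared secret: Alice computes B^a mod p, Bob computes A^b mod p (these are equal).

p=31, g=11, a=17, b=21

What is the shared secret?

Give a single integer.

A = 11^17 mod 31  (bits of 17 = 10001)
  bit 0 = 1: r = r^2 * 11 mod 31 = 1^2 * 11 = 1*11 = 11
  bit 1 = 0: r = r^2 mod 31 = 11^2 = 28
  bit 2 = 0: r = r^2 mod 31 = 28^2 = 9
  bit 3 = 0: r = r^2 mod 31 = 9^2 = 19
  bit 4 = 1: r = r^2 * 11 mod 31 = 19^2 * 11 = 20*11 = 3
  -> A = 3
B = 11^21 mod 31  (bits of 21 = 10101)
  bit 0 = 1: r = r^2 * 11 mod 31 = 1^2 * 11 = 1*11 = 11
  bit 1 = 0: r = r^2 mod 31 = 11^2 = 28
  bit 2 = 1: r = r^2 * 11 mod 31 = 28^2 * 11 = 9*11 = 6
  bit 3 = 0: r = r^2 mod 31 = 6^2 = 5
  bit 4 = 1: r = r^2 * 11 mod 31 = 5^2 * 11 = 25*11 = 27
  -> B = 27
s = B^a = 27^17 mod 31  (bits of 17 = 10001)
  bit 0 = 1: r = r^2 * 27 mod 31 = 1^2 * 27 = 1*27 = 27
  bit 1 = 0: r = r^2 mod 31 = 27^2 = 16
  bit 2 = 0: r = r^2 mod 31 = 16^2 = 8
  bit 3 = 0: r = r^2 mod 31 = 8^2 = 2
  bit 4 = 1: r = r^2 * 27 mod 31 = 2^2 * 27 = 4*27 = 15
  -> s = B^a = 15

Answer: 15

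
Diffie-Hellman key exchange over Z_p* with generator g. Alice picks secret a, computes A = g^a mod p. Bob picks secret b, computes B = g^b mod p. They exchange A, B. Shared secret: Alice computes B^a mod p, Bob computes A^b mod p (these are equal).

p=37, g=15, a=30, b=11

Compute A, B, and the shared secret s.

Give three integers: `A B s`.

Answer: 11 19 27

Derivation:
A = 15^30 mod 37  (bits of 30 = 11110)
  bit 0 = 1: r = r^2 * 15 mod 37 = 1^2 * 15 = 1*15 = 15
  bit 1 = 1: r = r^2 * 15 mod 37 = 15^2 * 15 = 3*15 = 8
  bit 2 = 1: r = r^2 * 15 mod 37 = 8^2 * 15 = 27*15 = 35
  bit 3 = 1: r = r^2 * 15 mod 37 = 35^2 * 15 = 4*15 = 23
  bit 4 = 0: r = r^2 mod 37 = 23^2 = 11
  -> A = 11
B = 15^11 mod 37  (bits of 11 = 1011)
  bit 0 = 1: r = r^2 * 15 mod 37 = 1^2 * 15 = 1*15 = 15
  bit 1 = 0: r = r^2 mod 37 = 15^2 = 3
  bit 2 = 1: r = r^2 * 15 mod 37 = 3^2 * 15 = 9*15 = 24
  bit 3 = 1: r = r^2 * 15 mod 37 = 24^2 * 15 = 21*15 = 19
  -> B = 19
s = B^a = 19^30 mod 37  (bits of 30 = 11110)
  bit 0 = 1: r = r^2 * 19 mod 37 = 1^2 * 19 = 1*19 = 19
  bit 1 = 1: r = r^2 * 19 mod 37 = 19^2 * 19 = 28*19 = 14
  bit 2 = 1: r = r^2 * 19 mod 37 = 14^2 * 19 = 11*19 = 24
  bit 3 = 1: r = r^2 * 19 mod 37 = 24^2 * 19 = 21*19 = 29
  bit 4 = 0: r = r^2 mod 37 = 29^2 = 27
  -> s = B^a = 27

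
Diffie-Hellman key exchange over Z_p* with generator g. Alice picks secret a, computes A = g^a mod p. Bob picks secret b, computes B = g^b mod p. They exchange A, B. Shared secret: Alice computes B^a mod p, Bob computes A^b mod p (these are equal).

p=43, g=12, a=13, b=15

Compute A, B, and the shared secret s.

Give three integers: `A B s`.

Answer: 3 2 22

Derivation:
A = 12^13 mod 43  (bits of 13 = 1101)
  bit 0 = 1: r = r^2 * 12 mod 43 = 1^2 * 12 = 1*12 = 12
  bit 1 = 1: r = r^2 * 12 mod 43 = 12^2 * 12 = 15*12 = 8
  bit 2 = 0: r = r^2 mod 43 = 8^2 = 21
  bit 3 = 1: r = r^2 * 12 mod 43 = 21^2 * 12 = 11*12 = 3
  -> A = 3
B = 12^15 mod 43  (bits of 15 = 1111)
  bit 0 = 1: r = r^2 * 12 mod 43 = 1^2 * 12 = 1*12 = 12
  bit 1 = 1: r = r^2 * 12 mod 43 = 12^2 * 12 = 15*12 = 8
  bit 2 = 1: r = r^2 * 12 mod 43 = 8^2 * 12 = 21*12 = 37
  bit 3 = 1: r = r^2 * 12 mod 43 = 37^2 * 12 = 36*12 = 2
  -> B = 2
s = B^a = 2^13 mod 43  (bits of 13 = 1101)
  bit 0 = 1: r = r^2 * 2 mod 43 = 1^2 * 2 = 1*2 = 2
  bit 1 = 1: r = r^2 * 2 mod 43 = 2^2 * 2 = 4*2 = 8
  bit 2 = 0: r = r^2 mod 43 = 8^2 = 21
  bit 3 = 1: r = r^2 * 2 mod 43 = 21^2 * 2 = 11*2 = 22
  -> s = B^a = 22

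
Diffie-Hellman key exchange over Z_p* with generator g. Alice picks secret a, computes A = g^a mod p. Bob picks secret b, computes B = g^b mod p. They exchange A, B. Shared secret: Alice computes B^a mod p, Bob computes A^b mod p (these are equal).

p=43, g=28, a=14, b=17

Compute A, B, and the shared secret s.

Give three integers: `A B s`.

Answer: 6 3 36

Derivation:
A = 28^14 mod 43  (bits of 14 = 1110)
  bit 0 = 1: r = r^2 * 28 mod 43 = 1^2 * 28 = 1*28 = 28
  bit 1 = 1: r = r^2 * 28 mod 43 = 28^2 * 28 = 10*28 = 22
  bit 2 = 1: r = r^2 * 28 mod 43 = 22^2 * 28 = 11*28 = 7
  bit 3 = 0: r = r^2 mod 43 = 7^2 = 6
  -> A = 6
B = 28^17 mod 43  (bits of 17 = 10001)
  bit 0 = 1: r = r^2 * 28 mod 43 = 1^2 * 28 = 1*28 = 28
  bit 1 = 0: r = r^2 mod 43 = 28^2 = 10
  bit 2 = 0: r = r^2 mod 43 = 10^2 = 14
  bit 3 = 0: r = r^2 mod 43 = 14^2 = 24
  bit 4 = 1: r = r^2 * 28 mod 43 = 24^2 * 28 = 17*28 = 3
  -> B = 3
s = B^a = 3^14 mod 43  (bits of 14 = 1110)
  bit 0 = 1: r = r^2 * 3 mod 43 = 1^2 * 3 = 1*3 = 3
  bit 1 = 1: r = r^2 * 3 mod 43 = 3^2 * 3 = 9*3 = 27
  bit 2 = 1: r = r^2 * 3 mod 43 = 27^2 * 3 = 41*3 = 37
  bit 3 = 0: r = r^2 mod 43 = 37^2 = 36
  -> s = B^a = 36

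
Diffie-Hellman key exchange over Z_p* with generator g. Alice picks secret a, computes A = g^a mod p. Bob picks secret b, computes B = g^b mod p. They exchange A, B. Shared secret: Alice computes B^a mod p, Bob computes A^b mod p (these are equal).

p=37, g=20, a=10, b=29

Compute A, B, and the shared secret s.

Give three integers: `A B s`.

A = 20^10 mod 37  (bits of 10 = 1010)
  bit 0 = 1: r = r^2 * 20 mod 37 = 1^2 * 20 = 1*20 = 20
  bit 1 = 0: r = r^2 mod 37 = 20^2 = 30
  bit 2 = 1: r = r^2 * 20 mod 37 = 30^2 * 20 = 12*20 = 18
  bit 3 = 0: r = r^2 mod 37 = 18^2 = 28
  -> A = 28
B = 20^29 mod 37  (bits of 29 = 11101)
  bit 0 = 1: r = r^2 * 20 mod 37 = 1^2 * 20 = 1*20 = 20
  bit 1 = 1: r = r^2 * 20 mod 37 = 20^2 * 20 = 30*20 = 8
  bit 2 = 1: r = r^2 * 20 mod 37 = 8^2 * 20 = 27*20 = 22
  bit 3 = 0: r = r^2 mod 37 = 22^2 = 3
  bit 4 = 1: r = r^2 * 20 mod 37 = 3^2 * 20 = 9*20 = 32
  -> B = 32
s = B^a = 32^10 mod 37  (bits of 10 = 1010)
  bit 0 = 1: r = r^2 * 32 mod 37 = 1^2 * 32 = 1*32 = 32
  bit 1 = 0: r = r^2 mod 37 = 32^2 = 25
  bit 2 = 1: r = r^2 * 32 mod 37 = 25^2 * 32 = 33*32 = 20
  bit 3 = 0: r = r^2 mod 37 = 20^2 = 30
  -> s = B^a = 30

Answer: 28 32 30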